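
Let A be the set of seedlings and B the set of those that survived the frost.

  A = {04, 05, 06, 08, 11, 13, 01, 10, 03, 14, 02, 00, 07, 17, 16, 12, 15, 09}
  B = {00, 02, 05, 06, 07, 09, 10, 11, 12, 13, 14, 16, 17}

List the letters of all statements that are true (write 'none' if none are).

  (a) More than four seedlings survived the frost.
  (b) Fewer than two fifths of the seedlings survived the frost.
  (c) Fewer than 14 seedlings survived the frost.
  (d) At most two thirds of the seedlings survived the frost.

|A| = 18, |A ∩ B| = 13, |A ∖ B| = 5.
(a) |A ∩ B| > 4: holds.
(b) |A ∩ B| / |A| < 2/5: fails.
(c) |A ∩ B| < 14: holds.
(d) |A ∩ B| / |A| ≤ 2/3: fails.

(a), (c)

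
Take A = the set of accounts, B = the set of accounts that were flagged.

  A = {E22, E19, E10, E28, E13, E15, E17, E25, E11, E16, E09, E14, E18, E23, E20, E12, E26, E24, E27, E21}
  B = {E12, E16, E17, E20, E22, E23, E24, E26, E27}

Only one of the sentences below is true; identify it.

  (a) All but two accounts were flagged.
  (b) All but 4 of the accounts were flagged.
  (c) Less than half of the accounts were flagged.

(c)

|A| = 20, |A ∩ B| = 9, |A ∖ B| = 11.
(a) requires |A ∖ B| = 2: false.
(b) requires |A ∖ B| = 4: false.
(c) requires |A ∩ B| < |A ∖ B|: true.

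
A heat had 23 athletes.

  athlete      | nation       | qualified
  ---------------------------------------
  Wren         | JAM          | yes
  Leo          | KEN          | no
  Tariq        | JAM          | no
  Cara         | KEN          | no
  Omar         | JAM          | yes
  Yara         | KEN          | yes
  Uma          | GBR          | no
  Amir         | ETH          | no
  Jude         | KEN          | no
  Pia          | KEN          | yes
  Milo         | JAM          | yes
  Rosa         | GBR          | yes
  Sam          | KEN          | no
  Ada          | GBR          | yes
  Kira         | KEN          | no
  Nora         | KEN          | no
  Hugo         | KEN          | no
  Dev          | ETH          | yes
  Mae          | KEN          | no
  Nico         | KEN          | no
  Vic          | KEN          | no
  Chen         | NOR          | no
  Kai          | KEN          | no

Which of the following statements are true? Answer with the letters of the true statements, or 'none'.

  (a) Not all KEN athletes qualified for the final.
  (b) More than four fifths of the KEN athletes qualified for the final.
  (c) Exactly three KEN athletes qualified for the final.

|A| = 13, |A ∩ B| = 2, |A ∖ B| = 11.
(a) A ⊄ B (|A ∖ B| ≥ 1): holds.
(b) |A ∩ B| / |A| > 4/5: fails.
(c) |A ∩ B| = 3: fails.

(a)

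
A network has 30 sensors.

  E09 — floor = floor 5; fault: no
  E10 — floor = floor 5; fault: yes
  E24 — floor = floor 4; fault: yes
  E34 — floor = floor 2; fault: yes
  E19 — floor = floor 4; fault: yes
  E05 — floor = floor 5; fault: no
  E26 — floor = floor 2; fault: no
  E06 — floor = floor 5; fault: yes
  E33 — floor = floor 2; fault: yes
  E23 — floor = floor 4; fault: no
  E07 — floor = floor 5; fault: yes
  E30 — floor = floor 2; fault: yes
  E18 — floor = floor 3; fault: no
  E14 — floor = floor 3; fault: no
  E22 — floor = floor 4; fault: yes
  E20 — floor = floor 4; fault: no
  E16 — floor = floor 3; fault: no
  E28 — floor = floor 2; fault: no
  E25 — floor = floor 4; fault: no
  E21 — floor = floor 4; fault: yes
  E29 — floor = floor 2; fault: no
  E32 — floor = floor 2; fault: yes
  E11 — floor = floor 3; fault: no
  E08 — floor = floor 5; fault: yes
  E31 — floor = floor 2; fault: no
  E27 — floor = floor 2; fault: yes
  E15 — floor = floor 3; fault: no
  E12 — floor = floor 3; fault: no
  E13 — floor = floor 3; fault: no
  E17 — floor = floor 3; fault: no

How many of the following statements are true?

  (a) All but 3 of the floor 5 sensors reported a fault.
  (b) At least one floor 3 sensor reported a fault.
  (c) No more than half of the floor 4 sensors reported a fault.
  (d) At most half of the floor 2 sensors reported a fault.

0

(a) floor 5: |A| = 6, |A ∩ B| = 4; needs |A ∖ B| = 3 — false.
(b) floor 3: |A| = 8, |A ∩ B| = 0; needs A ∩ B ≠ ∅ (|A ∩ B| ≥ 1) — false.
(c) floor 4: |A| = 7, |A ∩ B| = 4; needs |A ∩ B| ≤ |A ∖ B| — false.
(d) floor 2: |A| = 9, |A ∩ B| = 5; needs |A ∩ B| ≤ |A ∖ B| — false.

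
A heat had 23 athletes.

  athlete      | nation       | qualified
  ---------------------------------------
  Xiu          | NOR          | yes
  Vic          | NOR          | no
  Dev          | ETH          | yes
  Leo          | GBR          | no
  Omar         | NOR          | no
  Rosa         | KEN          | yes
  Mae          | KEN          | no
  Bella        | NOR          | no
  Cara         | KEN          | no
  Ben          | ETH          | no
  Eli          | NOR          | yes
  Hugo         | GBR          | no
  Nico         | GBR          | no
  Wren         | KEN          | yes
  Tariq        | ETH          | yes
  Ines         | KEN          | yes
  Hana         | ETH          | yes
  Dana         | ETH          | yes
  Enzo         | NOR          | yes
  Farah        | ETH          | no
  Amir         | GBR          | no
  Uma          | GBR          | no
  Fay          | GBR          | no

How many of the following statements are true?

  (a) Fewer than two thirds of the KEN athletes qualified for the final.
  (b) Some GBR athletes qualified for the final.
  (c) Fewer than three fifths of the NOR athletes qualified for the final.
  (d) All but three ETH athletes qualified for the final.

(a) KEN: |A| = 5, |A ∩ B| = 3; needs |A ∩ B| / |A| < 2/3 — true.
(b) GBR: |A| = 6, |A ∩ B| = 0; needs A ∩ B ≠ ∅ (|A ∩ B| ≥ 1) — false.
(c) NOR: |A| = 6, |A ∩ B| = 3; needs |A ∩ B| / |A| < 3/5 — true.
(d) ETH: |A| = 6, |A ∩ B| = 4; needs |A ∖ B| = 3 — false.

2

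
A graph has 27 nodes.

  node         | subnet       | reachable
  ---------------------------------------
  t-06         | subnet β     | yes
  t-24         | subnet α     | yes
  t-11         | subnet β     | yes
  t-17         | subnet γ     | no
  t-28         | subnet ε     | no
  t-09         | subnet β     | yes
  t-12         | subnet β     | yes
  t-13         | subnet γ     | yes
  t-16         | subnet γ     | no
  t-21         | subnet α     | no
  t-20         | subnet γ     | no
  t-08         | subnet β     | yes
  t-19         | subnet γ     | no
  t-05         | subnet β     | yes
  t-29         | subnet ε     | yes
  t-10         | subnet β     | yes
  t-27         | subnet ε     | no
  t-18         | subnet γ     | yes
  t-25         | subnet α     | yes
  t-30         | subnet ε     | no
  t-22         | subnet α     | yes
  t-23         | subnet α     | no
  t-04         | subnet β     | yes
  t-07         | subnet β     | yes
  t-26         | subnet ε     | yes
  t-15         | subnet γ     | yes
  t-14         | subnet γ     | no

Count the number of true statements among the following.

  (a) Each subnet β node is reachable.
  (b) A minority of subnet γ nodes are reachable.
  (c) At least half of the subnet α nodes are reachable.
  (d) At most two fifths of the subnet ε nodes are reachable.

(a) subnet β: |A| = 9, |A ∩ B| = 9; needs A ⊆ B, i.e. every element of A is in B (|A ∖ B| = 0) — true.
(b) subnet γ: |A| = 8, |A ∩ B| = 3; needs |A ∩ B| < |A ∖ B| — true.
(c) subnet α: |A| = 5, |A ∩ B| = 3; needs |A ∩ B| ≥ |A ∖ B| — true.
(d) subnet ε: |A| = 5, |A ∩ B| = 2; needs |A ∩ B| / |A| ≤ 2/5 — true.

4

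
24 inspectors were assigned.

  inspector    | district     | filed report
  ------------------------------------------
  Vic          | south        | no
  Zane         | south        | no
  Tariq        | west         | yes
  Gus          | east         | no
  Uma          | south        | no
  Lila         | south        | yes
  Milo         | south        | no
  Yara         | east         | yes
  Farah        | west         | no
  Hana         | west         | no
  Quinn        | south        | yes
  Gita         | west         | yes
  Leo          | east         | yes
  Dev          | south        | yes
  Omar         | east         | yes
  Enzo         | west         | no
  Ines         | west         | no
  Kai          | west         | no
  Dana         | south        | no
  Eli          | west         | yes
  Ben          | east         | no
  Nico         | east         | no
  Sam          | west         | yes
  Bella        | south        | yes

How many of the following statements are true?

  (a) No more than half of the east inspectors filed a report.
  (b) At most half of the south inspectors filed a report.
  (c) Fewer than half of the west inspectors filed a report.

3

(a) east: |A| = 6, |A ∩ B| = 3; needs |A ∩ B| ≤ |A ∖ B| — true.
(b) south: |A| = 9, |A ∩ B| = 4; needs |A ∩ B| ≤ |A ∖ B| — true.
(c) west: |A| = 9, |A ∩ B| = 4; needs |A ∩ B| < |A ∖ B| — true.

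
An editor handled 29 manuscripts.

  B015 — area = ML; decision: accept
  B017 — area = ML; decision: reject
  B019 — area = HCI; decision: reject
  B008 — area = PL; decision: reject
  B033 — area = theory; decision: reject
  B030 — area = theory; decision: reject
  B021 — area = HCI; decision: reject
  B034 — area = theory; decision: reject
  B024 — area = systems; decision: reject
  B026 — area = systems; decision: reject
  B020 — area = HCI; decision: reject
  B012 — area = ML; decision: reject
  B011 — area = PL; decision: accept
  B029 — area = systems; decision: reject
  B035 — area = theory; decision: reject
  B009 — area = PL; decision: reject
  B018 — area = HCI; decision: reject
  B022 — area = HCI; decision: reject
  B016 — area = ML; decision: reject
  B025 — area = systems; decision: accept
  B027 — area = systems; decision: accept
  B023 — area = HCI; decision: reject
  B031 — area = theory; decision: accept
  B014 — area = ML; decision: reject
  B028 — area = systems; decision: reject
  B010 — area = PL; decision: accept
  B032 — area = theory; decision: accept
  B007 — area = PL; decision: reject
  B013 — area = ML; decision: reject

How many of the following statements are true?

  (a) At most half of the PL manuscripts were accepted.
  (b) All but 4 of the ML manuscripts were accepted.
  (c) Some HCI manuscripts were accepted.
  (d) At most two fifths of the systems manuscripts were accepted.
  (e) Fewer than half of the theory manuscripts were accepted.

(a) PL: |A| = 5, |A ∩ B| = 2; needs |A ∩ B| ≤ |A ∖ B| — true.
(b) ML: |A| = 6, |A ∩ B| = 1; needs |A ∖ B| = 4 — false.
(c) HCI: |A| = 6, |A ∩ B| = 0; needs A ∩ B ≠ ∅ (|A ∩ B| ≥ 1) — false.
(d) systems: |A| = 6, |A ∩ B| = 2; needs |A ∩ B| / |A| ≤ 2/5 — true.
(e) theory: |A| = 6, |A ∩ B| = 2; needs |A ∩ B| < |A ∖ B| — true.

3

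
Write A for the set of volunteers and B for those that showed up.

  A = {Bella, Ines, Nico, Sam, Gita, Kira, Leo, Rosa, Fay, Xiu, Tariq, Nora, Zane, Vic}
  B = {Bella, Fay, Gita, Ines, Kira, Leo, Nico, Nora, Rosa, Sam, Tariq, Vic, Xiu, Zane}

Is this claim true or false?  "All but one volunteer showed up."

False

The determiner here denotes the relation: |A ∖ B| = 1.
A (the restrictor) = {Bella, Ines, Nico, Sam, Gita, Kira, Leo, Rosa, Fay, Xiu, Tariq, Nora, Zane, Vic}, |A| = 14.
A ∖ B = {}, so |A ∖ B| = 0.
|A ∖ B| = 0, so the statement is false.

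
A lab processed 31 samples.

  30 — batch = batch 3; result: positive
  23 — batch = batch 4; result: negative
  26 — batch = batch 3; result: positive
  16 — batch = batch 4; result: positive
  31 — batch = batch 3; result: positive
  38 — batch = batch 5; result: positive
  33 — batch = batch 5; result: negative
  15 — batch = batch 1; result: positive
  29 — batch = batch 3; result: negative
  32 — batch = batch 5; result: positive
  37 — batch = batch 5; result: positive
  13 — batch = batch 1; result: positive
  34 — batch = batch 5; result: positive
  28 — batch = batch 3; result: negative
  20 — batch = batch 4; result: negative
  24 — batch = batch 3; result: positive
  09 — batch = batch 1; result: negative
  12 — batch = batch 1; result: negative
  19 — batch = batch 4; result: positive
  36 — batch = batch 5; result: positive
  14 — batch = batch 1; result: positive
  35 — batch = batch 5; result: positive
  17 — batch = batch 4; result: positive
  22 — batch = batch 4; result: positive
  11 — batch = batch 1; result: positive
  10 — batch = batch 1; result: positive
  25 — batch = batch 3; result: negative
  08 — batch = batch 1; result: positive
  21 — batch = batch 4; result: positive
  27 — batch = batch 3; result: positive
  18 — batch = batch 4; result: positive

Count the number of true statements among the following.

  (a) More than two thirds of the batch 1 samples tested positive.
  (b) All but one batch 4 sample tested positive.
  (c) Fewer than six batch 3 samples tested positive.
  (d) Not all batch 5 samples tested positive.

(a) batch 1: |A| = 8, |A ∩ B| = 6; needs |A ∩ B| / |A| > 2/3 — true.
(b) batch 4: |A| = 8, |A ∩ B| = 6; needs |A ∖ B| = 1 — false.
(c) batch 3: |A| = 8, |A ∩ B| = 5; needs |A ∩ B| < 6 — true.
(d) batch 5: |A| = 7, |A ∩ B| = 6; needs A ⊄ B (|A ∖ B| ≥ 1) — true.

3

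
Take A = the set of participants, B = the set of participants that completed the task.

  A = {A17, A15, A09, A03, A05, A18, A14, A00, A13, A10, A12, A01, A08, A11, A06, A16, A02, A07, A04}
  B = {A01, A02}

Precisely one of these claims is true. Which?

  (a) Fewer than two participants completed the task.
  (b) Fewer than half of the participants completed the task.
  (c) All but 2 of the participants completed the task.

|A| = 19, |A ∩ B| = 2, |A ∖ B| = 17.
(a) requires |A ∩ B| < 2: false.
(b) requires |A ∩ B| < |A ∖ B|: true.
(c) requires |A ∖ B| = 2: false.

(b)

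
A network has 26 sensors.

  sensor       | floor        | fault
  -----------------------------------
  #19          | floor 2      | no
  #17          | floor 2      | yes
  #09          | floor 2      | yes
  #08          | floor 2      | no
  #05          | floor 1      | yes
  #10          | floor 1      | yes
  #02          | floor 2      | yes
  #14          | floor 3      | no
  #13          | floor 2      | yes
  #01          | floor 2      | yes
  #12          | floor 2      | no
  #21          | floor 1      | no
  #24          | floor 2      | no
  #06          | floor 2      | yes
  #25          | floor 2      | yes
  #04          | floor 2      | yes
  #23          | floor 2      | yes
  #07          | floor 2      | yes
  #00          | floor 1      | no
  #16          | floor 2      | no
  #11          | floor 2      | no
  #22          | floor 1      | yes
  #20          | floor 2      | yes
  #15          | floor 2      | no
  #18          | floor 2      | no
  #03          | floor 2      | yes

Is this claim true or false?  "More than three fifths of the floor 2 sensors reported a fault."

False

Truth condition: |A ∩ B| / |A| > 3/5.
|A| = 20, |A ∩ B| = 12, |A ∖ B| = 8.
|A ∩ B|/|A| = 12/20, so the statement is false.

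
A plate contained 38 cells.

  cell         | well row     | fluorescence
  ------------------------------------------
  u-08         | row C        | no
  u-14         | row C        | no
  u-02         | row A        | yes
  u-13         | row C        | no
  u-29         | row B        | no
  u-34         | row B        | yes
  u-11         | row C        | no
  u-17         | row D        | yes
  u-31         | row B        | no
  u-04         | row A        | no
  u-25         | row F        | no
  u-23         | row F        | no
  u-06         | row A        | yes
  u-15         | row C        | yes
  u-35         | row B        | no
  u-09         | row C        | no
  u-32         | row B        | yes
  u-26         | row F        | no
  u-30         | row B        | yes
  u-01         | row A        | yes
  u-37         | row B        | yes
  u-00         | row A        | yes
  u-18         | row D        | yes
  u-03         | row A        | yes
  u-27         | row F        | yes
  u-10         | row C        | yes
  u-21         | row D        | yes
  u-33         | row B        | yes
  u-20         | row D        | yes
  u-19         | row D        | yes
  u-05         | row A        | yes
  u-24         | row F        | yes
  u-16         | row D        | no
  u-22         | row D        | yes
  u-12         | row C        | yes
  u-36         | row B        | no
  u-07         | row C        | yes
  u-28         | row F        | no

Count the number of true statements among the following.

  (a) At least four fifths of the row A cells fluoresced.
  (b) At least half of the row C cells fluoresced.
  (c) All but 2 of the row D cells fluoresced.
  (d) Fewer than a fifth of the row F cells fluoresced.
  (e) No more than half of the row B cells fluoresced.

(a) row A: |A| = 7, |A ∩ B| = 6; needs |A ∩ B| / |A| ≥ 4/5 — true.
(b) row C: |A| = 9, |A ∩ B| = 4; needs |A ∩ B| ≥ |A ∖ B| — false.
(c) row D: |A| = 7, |A ∩ B| = 6; needs |A ∖ B| = 2 — false.
(d) row F: |A| = 6, |A ∩ B| = 2; needs |A ∩ B| / |A| < 1/5 — false.
(e) row B: |A| = 9, |A ∩ B| = 5; needs |A ∩ B| ≤ |A ∖ B| — false.

1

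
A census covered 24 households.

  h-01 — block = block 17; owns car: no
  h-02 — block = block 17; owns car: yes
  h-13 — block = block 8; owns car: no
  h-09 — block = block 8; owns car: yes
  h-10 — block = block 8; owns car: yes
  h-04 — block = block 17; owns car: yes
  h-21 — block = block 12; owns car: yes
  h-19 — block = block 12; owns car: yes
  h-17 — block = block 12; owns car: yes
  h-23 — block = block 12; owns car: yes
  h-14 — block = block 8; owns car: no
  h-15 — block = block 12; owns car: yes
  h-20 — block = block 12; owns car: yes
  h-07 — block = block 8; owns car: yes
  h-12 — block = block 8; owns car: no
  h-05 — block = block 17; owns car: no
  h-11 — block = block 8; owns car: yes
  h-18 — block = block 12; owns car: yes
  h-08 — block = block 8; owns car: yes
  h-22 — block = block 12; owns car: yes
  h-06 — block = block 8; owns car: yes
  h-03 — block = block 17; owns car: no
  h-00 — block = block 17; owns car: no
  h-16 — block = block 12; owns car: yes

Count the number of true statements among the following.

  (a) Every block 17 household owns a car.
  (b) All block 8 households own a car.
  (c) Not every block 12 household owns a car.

(a) block 17: |A| = 6, |A ∩ B| = 2; needs A ⊆ B, i.e. every element of A is in B (|A ∖ B| = 0) — false.
(b) block 8: |A| = 9, |A ∩ B| = 6; needs A ⊆ B, i.e. every element of A is in B (|A ∖ B| = 0) — false.
(c) block 12: |A| = 9, |A ∩ B| = 9; needs A ⊄ B (|A ∖ B| ≥ 1) — false.

0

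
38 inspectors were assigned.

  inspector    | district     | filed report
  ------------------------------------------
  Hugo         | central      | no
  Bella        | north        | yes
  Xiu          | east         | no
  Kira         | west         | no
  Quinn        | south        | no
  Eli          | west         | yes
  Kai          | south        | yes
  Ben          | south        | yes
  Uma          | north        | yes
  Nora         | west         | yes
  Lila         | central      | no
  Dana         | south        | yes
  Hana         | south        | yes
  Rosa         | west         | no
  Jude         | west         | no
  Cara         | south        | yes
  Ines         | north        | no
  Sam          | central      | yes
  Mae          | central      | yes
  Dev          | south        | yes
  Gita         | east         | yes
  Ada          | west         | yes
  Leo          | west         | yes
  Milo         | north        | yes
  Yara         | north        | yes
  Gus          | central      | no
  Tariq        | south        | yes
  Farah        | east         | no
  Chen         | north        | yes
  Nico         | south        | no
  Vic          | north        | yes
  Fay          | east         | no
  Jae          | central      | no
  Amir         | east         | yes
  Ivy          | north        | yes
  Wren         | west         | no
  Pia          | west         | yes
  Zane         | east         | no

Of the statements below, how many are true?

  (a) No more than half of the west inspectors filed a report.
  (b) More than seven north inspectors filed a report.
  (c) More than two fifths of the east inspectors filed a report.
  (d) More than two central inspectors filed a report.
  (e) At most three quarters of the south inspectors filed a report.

(a) west: |A| = 9, |A ∩ B| = 5; needs |A ∩ B| ≤ |A ∖ B| — false.
(b) north: |A| = 8, |A ∩ B| = 7; needs |A ∩ B| > 7 — false.
(c) east: |A| = 6, |A ∩ B| = 2; needs |A ∩ B| / |A| > 2/5 — false.
(d) central: |A| = 6, |A ∩ B| = 2; needs |A ∩ B| > 2 — false.
(e) south: |A| = 9, |A ∩ B| = 7; needs |A ∩ B| / |A| ≤ 3/4 — false.

0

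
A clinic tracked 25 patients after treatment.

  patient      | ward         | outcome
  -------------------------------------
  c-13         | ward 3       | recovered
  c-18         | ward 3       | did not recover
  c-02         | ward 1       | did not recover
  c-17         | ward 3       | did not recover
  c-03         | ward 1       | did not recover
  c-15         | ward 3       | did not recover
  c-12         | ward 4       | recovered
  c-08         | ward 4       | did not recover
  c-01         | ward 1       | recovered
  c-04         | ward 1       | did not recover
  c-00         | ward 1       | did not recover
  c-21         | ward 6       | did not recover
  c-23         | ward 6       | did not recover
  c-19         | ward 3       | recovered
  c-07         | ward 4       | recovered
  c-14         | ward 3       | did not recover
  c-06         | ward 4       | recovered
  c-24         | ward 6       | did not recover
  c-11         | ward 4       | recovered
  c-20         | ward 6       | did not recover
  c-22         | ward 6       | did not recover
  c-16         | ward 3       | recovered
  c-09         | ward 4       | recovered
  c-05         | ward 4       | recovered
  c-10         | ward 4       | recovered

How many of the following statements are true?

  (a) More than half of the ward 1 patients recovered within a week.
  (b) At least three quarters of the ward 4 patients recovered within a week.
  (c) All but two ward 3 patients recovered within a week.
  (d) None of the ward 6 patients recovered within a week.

(a) ward 1: |A| = 5, |A ∩ B| = 1; needs |A ∩ B| > |A ∖ B| — false.
(b) ward 4: |A| = 8, |A ∩ B| = 7; needs |A ∩ B| / |A| ≥ 3/4 — true.
(c) ward 3: |A| = 7, |A ∩ B| = 3; needs |A ∖ B| = 2 — false.
(d) ward 6: |A| = 5, |A ∩ B| = 0; needs A ∩ B = ∅ (|A ∩ B| = 0) — true.

2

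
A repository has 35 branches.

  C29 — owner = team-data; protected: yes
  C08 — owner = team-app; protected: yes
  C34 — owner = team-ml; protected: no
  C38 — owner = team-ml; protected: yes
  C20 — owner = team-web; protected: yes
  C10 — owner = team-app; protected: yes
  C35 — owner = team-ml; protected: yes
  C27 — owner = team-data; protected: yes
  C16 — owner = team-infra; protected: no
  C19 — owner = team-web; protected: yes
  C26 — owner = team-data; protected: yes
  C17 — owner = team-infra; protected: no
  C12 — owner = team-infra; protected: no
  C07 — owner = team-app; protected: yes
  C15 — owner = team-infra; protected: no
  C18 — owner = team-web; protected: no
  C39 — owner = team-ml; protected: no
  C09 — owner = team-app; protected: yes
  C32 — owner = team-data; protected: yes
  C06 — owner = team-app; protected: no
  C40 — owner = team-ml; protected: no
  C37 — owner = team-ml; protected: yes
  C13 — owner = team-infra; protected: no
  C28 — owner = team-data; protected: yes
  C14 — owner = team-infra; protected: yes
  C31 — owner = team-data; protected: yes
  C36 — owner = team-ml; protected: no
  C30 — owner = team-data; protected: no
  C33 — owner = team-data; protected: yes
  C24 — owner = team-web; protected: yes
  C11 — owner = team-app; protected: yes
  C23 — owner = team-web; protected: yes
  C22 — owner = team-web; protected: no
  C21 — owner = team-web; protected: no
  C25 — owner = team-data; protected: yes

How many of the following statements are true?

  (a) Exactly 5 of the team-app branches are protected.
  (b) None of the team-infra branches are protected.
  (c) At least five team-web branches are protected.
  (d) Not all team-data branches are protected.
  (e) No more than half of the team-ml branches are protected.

3

(a) team-app: |A| = 6, |A ∩ B| = 5; needs |A ∩ B| = 5 — true.
(b) team-infra: |A| = 6, |A ∩ B| = 1; needs A ∩ B = ∅ (|A ∩ B| = 0) — false.
(c) team-web: |A| = 7, |A ∩ B| = 4; needs |A ∩ B| ≥ 5 — false.
(d) team-data: |A| = 9, |A ∩ B| = 8; needs A ⊄ B (|A ∖ B| ≥ 1) — true.
(e) team-ml: |A| = 7, |A ∩ B| = 3; needs |A ∩ B| ≤ |A ∖ B| — true.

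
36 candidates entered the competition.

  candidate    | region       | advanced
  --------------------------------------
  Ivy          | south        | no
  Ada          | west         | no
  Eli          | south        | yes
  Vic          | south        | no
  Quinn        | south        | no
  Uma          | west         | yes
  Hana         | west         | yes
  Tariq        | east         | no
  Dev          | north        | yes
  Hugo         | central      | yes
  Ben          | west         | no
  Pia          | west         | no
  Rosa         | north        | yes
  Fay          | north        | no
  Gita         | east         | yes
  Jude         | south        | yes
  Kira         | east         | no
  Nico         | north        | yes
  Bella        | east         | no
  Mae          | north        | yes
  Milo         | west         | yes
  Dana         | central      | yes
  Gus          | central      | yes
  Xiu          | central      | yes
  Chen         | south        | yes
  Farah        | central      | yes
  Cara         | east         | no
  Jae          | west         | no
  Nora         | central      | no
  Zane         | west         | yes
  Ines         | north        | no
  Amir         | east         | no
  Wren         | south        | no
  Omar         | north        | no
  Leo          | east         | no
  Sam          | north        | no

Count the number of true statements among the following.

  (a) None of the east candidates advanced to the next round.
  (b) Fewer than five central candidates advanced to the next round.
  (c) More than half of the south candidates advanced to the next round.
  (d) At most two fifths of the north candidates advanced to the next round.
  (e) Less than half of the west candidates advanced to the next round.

0

(a) east: |A| = 7, |A ∩ B| = 1; needs A ∩ B = ∅ (|A ∩ B| = 0) — false.
(b) central: |A| = 6, |A ∩ B| = 5; needs |A ∩ B| < 5 — false.
(c) south: |A| = 7, |A ∩ B| = 3; needs |A ∩ B| > |A ∖ B| — false.
(d) north: |A| = 8, |A ∩ B| = 4; needs |A ∩ B| / |A| ≤ 2/5 — false.
(e) west: |A| = 8, |A ∩ B| = 4; needs |A ∩ B| < |A ∖ B| — false.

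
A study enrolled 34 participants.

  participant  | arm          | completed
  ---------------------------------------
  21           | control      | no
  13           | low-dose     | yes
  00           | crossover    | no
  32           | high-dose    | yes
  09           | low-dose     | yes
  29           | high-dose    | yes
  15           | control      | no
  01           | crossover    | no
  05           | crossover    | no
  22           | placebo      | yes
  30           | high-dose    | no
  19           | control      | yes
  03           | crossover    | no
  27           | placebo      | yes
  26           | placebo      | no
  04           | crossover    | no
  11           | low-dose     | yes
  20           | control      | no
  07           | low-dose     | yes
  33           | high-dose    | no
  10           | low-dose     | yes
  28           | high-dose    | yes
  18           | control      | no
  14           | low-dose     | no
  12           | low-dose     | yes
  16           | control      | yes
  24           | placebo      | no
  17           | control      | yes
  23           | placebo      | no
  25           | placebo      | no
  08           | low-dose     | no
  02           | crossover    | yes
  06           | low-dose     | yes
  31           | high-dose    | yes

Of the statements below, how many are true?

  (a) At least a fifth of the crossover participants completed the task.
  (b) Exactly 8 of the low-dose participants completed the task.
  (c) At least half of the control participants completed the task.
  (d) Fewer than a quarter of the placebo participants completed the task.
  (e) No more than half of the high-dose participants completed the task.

(a) crossover: |A| = 6, |A ∩ B| = 1; needs |A ∩ B| / |A| ≥ 1/5 — false.
(b) low-dose: |A| = 9, |A ∩ B| = 7; needs |A ∩ B| = 8 — false.
(c) control: |A| = 7, |A ∩ B| = 3; needs |A ∩ B| ≥ |A ∖ B| — false.
(d) placebo: |A| = 6, |A ∩ B| = 2; needs |A ∩ B| / |A| < 1/4 — false.
(e) high-dose: |A| = 6, |A ∩ B| = 4; needs |A ∩ B| ≤ |A ∖ B| — false.

0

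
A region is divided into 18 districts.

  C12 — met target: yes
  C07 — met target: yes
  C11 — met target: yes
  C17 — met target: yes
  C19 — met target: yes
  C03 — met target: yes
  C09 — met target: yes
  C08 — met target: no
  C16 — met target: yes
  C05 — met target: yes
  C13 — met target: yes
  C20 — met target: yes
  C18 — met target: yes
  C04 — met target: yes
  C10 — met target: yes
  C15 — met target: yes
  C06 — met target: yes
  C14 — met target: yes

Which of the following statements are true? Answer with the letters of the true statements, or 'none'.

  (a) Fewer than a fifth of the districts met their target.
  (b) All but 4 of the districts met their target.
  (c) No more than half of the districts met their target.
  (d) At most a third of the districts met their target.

none

|A| = 18, |A ∩ B| = 17, |A ∖ B| = 1.
(a) |A ∩ B| / |A| < 1/5: fails.
(b) |A ∖ B| = 4: fails.
(c) |A ∩ B| ≤ |A ∖ B|: fails.
(d) |A ∩ B| / |A| ≤ 1/3: fails.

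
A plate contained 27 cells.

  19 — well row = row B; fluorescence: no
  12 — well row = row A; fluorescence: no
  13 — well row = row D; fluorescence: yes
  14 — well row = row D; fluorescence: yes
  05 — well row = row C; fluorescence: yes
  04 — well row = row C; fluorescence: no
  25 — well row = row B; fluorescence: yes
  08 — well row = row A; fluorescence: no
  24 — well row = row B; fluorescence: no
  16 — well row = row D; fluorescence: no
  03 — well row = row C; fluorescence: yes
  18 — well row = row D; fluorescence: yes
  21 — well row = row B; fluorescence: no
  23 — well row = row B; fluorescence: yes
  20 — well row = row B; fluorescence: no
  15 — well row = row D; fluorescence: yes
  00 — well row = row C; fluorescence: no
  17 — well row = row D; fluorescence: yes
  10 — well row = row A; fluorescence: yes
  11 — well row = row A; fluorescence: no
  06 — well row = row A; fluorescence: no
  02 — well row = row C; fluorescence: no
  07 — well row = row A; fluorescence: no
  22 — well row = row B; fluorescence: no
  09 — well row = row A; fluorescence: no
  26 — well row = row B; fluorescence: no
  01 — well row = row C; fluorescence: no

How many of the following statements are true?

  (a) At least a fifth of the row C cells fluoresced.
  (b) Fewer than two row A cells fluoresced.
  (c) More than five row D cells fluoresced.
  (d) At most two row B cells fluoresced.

3

(a) row C: |A| = 6, |A ∩ B| = 2; needs |A ∩ B| / |A| ≥ 1/5 — true.
(b) row A: |A| = 7, |A ∩ B| = 1; needs |A ∩ B| < 2 — true.
(c) row D: |A| = 6, |A ∩ B| = 5; needs |A ∩ B| > 5 — false.
(d) row B: |A| = 8, |A ∩ B| = 2; needs |A ∩ B| ≤ 2 — true.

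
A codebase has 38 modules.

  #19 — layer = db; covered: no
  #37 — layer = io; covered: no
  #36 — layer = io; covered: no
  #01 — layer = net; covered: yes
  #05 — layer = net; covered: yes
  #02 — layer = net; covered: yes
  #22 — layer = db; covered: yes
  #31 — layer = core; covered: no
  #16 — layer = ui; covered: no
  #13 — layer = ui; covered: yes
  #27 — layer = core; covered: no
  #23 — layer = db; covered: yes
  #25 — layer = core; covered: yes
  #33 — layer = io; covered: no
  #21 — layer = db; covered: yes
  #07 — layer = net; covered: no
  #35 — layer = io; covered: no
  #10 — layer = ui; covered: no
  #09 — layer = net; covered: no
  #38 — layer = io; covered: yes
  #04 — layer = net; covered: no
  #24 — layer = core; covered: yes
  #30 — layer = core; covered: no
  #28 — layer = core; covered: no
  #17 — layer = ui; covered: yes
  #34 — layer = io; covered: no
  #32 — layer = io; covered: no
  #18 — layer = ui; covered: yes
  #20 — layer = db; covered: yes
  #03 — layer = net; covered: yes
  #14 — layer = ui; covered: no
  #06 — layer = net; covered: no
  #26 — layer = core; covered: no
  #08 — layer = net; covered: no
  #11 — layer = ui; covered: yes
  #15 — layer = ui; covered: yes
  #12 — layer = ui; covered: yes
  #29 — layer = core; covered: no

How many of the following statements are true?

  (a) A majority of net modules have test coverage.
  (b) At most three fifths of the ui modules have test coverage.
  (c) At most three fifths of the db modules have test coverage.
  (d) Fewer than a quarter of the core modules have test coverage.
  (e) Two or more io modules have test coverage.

0

(a) net: |A| = 9, |A ∩ B| = 4; needs |A ∩ B| > |A ∖ B| — false.
(b) ui: |A| = 9, |A ∩ B| = 6; needs |A ∩ B| / |A| ≤ 3/5 — false.
(c) db: |A| = 5, |A ∩ B| = 4; needs |A ∩ B| / |A| ≤ 3/5 — false.
(d) core: |A| = 8, |A ∩ B| = 2; needs |A ∩ B| / |A| < 1/4 — false.
(e) io: |A| = 7, |A ∩ B| = 1; needs |A ∩ B| ≥ 2 — false.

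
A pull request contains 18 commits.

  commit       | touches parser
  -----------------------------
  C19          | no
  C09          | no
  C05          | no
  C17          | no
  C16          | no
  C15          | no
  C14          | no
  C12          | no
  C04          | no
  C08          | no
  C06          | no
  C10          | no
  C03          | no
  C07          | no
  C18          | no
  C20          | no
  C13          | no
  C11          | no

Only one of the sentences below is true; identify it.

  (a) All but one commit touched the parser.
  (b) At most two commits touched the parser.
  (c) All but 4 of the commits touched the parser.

|A| = 18, |A ∩ B| = 0, |A ∖ B| = 18.
(a) requires |A ∖ B| = 1: false.
(b) requires |A ∩ B| ≤ 2: true.
(c) requires |A ∖ B| = 4: false.

(b)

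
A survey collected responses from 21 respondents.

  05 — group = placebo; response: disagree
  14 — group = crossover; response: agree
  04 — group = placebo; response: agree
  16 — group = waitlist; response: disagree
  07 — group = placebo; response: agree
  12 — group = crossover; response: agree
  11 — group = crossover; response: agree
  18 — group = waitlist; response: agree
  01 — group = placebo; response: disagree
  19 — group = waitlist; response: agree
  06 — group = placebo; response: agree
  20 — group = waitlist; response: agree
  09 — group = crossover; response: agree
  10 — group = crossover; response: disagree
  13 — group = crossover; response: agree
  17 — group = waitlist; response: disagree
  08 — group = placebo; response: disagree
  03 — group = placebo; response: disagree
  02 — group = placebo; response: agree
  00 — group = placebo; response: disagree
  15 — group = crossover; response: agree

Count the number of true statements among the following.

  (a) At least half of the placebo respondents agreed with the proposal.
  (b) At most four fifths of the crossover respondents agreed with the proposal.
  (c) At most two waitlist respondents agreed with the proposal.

(a) placebo: |A| = 9, |A ∩ B| = 4; needs |A ∩ B| ≥ |A ∖ B| — false.
(b) crossover: |A| = 7, |A ∩ B| = 6; needs |A ∩ B| / |A| ≤ 4/5 — false.
(c) waitlist: |A| = 5, |A ∩ B| = 3; needs |A ∩ B| ≤ 2 — false.

0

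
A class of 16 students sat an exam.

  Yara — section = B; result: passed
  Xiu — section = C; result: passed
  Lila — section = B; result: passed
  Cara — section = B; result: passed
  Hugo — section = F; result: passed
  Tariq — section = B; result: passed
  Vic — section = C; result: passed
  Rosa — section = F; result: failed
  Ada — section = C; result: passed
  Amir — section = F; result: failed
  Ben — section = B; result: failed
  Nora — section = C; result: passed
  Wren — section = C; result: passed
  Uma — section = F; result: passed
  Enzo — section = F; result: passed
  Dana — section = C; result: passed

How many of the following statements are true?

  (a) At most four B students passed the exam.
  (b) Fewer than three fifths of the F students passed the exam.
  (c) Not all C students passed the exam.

(a) B: |A| = 5, |A ∩ B| = 4; needs |A ∩ B| ≤ 4 — true.
(b) F: |A| = 5, |A ∩ B| = 3; needs |A ∩ B| / |A| < 3/5 — false.
(c) C: |A| = 6, |A ∩ B| = 6; needs A ⊄ B (|A ∖ B| ≥ 1) — false.

1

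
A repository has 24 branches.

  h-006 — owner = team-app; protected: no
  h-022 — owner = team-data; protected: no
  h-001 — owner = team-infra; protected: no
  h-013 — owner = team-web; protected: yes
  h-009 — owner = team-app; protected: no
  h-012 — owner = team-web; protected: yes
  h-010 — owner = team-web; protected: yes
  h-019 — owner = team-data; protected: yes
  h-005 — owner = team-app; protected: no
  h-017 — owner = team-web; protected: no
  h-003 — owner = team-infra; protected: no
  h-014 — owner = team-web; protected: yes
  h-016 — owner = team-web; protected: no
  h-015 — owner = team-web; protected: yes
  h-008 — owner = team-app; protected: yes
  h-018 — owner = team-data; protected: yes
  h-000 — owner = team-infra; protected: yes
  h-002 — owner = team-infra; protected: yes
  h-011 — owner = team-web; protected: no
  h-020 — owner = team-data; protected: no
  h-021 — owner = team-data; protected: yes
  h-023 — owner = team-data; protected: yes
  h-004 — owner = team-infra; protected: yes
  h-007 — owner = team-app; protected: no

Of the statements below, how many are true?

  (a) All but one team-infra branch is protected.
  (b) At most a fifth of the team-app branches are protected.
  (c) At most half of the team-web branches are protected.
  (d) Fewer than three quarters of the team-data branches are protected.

2

(a) team-infra: |A| = 5, |A ∩ B| = 3; needs |A ∖ B| = 1 — false.
(b) team-app: |A| = 5, |A ∩ B| = 1; needs |A ∩ B| / |A| ≤ 1/5 — true.
(c) team-web: |A| = 8, |A ∩ B| = 5; needs |A ∩ B| ≤ |A ∖ B| — false.
(d) team-data: |A| = 6, |A ∩ B| = 4; needs |A ∩ B| / |A| < 3/4 — true.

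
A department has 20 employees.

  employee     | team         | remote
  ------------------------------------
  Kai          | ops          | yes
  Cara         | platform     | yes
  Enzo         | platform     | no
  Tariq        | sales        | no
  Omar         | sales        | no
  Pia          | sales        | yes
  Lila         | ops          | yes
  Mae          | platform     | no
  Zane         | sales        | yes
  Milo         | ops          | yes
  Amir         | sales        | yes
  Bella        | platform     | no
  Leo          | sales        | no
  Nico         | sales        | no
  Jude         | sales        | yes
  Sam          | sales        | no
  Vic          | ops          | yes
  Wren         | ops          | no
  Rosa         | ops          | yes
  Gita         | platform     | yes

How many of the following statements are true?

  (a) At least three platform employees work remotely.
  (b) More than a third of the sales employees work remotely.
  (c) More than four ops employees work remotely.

(a) platform: |A| = 5, |A ∩ B| = 2; needs |A ∩ B| ≥ 3 — false.
(b) sales: |A| = 9, |A ∩ B| = 4; needs |A ∩ B| / |A| > 1/3 — true.
(c) ops: |A| = 6, |A ∩ B| = 5; needs |A ∩ B| > 4 — true.

2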